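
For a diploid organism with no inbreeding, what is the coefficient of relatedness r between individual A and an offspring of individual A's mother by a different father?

0.25

Each parent–offspring link contributes a factor of 1/2, and independent paths through distinct common ancestors add.
Half-sibs share one parent — one path of length 2: r = (1/2)^2 = 1/4.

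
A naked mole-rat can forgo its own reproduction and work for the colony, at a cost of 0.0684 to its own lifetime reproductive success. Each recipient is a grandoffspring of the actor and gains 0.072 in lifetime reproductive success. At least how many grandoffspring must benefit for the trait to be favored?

4

r to a grandoffspring = 0.25 (two parent–offspring links: r = (1/2)^2 = 1/4).
Hamilton's rule: n·r·B > C  ⇒  n > C/(r·B) = 0.0684/(0.25·0.072) = 3.8.
The smallest integer exceeding 3.8 is 4.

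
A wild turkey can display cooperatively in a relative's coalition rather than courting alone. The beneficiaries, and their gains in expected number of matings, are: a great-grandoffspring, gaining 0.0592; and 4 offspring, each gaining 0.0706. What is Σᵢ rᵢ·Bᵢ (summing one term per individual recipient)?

r to a great-grandoffspring = 1/8 (three parent–offspring links: r = (1/2)^3 = 1/8).
r to an offspring = 1/2 (one parent–offspring link: r = (1/2)^1 = 1/2).
Summing one r·B term per recipient: 1·0.125·0.0592 + 4·0.5·0.0706 = 0.1486.

0.1486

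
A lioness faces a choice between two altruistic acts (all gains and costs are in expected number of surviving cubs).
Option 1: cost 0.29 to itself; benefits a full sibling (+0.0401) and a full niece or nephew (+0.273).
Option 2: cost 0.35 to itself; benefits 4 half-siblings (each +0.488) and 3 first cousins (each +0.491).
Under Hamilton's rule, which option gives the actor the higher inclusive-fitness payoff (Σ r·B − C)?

Option 2

Option 1: r to a full sibling = 0.5.
Option 1: r to a full niece or nephew = 0.25.
Option 1: Σ r·B − C = (1·0.5·0.0401 + 1·0.25·0.273) − 0.29 = -0.2017.
Option 2: r to a half-sibling = 0.25.
Option 2: r to a first cousin = 0.125.
Option 2: Σ r·B − C = (4·0.25·0.488 + 3·0.125·0.491) − 0.35 = 0.322125.
Option 2 has the higher net inclusive-fitness payoff.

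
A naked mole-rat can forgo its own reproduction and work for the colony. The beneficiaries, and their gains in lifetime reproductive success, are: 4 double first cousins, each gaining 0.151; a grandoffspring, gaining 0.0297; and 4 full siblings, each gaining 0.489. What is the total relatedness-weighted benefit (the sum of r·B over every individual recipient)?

1.136425

r to a double first cousin = 1/4 (double first cousins share both grandparent pairs — four paths of length 4: r = 4·(1/2)^4 = 1/4).
r to a grandoffspring = 0.25 (two parent–offspring links: r = (1/2)^2 = 1/4).
r to a full sibling = 0.5 (full sibs share both parents — two paths of length 2: r = 2·(1/2)^2 = 1/2).
Summing one r·B term per recipient: 4·0.25·0.151 + 1·0.25·0.0297 + 4·0.5·0.489 = 1.136425.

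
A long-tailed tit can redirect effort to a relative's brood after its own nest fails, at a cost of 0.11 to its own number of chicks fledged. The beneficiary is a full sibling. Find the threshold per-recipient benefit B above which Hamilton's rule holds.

r to a full sibling = 1/2 (full sibs share both parents — two paths of length 2: r = 2·(1/2)^2 = 1/2).
Hamilton's rule with n recipients of equal r: n·r·B > C, so B > C/(n·r) = 0.11/(1·0.5) = 0.22.

0.22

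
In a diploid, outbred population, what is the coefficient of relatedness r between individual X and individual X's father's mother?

Each parent–offspring link contributes a factor of 1/2, and independent paths through distinct common ancestors add.
Two parent–offspring links: r = (1/2)^2 = 1/4.

0.25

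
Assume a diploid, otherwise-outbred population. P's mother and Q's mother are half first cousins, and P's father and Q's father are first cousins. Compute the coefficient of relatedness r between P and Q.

Independent pedigree routes through distinct common ancestors add.
P and Q are related in two ways: half second cousins through their mothers (r = 1/64) and second cousins through their fathers (r = 1/32).
r = 1/64 + 1/32 = 0.046875.

0.046875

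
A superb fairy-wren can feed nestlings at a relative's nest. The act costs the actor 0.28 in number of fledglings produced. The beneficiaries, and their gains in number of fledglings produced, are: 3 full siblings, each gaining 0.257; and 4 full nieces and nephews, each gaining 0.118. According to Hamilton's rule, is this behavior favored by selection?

Hamilton's rule: the trait is favored when the sum of r·B over every recipient exceeds the actor's cost C.
r to a full sibling = 1/2 (full sibs share both parents — two paths of length 2: r = 2·(1/2)^2 = 1/2).
r to a full niece or nephew = 1/4 (full aunt/uncle↔niece/nephew: two paths of length 3 through the shared grandparent pair: r = 2·(1/2)^3 = 1/4).
Summing one r·B term per recipient: 3·0.5·0.257 + 4·0.25·0.118 = 0.5035.
0.5035 > 0.28: the indirect benefit exceeds the cost.

Yes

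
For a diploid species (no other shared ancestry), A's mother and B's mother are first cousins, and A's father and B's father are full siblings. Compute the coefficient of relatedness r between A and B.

Relatedness sums over independent paths through distinct common ancestors.
A and B are related in two ways: second cousins through their mothers (r = 1/32) and first cousins through their fathers (r = 1/8).
r = 1/32 + 1/8 = 5/32 = 0.15625.

0.15625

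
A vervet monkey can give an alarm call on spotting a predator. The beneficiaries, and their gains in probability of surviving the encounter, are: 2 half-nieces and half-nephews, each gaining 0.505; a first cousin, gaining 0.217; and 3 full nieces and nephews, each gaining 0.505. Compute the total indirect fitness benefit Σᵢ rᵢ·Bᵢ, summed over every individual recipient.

0.532125

r to a half-niece or half-nephew = 1/8 (half-aunt/uncle↔niece/nephew: one path of length 3: r = (1/2)^3 = 1/8).
r to a first cousin = 1/8 (first cousins share one grandparent pair — two paths of length 4: r = 2·(1/2)^4 = 1/8).
r to a full niece or nephew = 0.25 (full aunt/uncle↔niece/nephew: two paths of length 3 through the shared grandparent pair: r = 2·(1/2)^3 = 1/4).
Summing one r·B term per recipient: 2·0.125·0.505 + 1·0.125·0.217 + 3·0.25·0.505 = 0.532125.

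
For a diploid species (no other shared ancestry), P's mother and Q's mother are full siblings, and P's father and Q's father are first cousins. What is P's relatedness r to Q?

0.15625

With two independent routes of shared ancestry, r is the sum of the two contributions.
P and Q are related in two ways: first cousins through their mothers (r = 1/8) and second cousins through their fathers (r = 1/32).
r = 1/8 + 1/32 = 5/32 = 0.15625.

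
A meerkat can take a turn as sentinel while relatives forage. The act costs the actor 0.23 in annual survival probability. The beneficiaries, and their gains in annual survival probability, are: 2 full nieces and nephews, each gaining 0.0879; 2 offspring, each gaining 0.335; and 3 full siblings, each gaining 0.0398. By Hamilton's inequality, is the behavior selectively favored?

Hamilton's rule: the trait is favored when the sum of r·B over every recipient exceeds the actor's cost C.
r to a full niece or nephew = 0.25 (full aunt/uncle↔niece/nephew: two paths of length 3 through the shared grandparent pair: r = 2·(1/2)^3 = 1/4).
r to an offspring = 1/2 (one parent–offspring link: r = (1/2)^1 = 1/2).
r to a full sibling = 1/2 (full sibs share both parents — two paths of length 2: r = 2·(1/2)^2 = 1/2).
Summing one r·B term per recipient: 2·0.25·0.0879 + 2·0.5·0.335 + 3·0.5·0.0398 = 0.43865.
0.43865 > 0.23: the indirect benefit exceeds the cost.

Yes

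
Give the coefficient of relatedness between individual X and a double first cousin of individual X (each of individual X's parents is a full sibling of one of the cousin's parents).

0.25

Each parent–offspring link contributes a factor of 1/2, and independent paths through distinct common ancestors add.
Double first cousins share both grandparent pairs — four paths of length 4: r = 4·(1/2)^4 = 1/4.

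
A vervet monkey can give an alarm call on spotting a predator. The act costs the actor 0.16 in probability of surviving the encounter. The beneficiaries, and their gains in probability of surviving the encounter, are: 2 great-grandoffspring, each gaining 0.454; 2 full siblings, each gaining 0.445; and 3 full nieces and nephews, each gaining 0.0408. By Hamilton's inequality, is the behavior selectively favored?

Hamilton's rule: the trait is favored when the sum of r·B over every recipient exceeds the actor's cost C.
r to a great-grandoffspring = 0.125 (three parent–offspring links: r = (1/2)^3 = 1/8).
r to a full sibling = 0.5 (full sibs share both parents — two paths of length 2: r = 2·(1/2)^2 = 1/2).
r to a full niece or nephew = 0.25 (full aunt/uncle↔niece/nephew: two paths of length 3 through the shared grandparent pair: r = 2·(1/2)^3 = 1/4).
Summing one r·B term per recipient: 2·0.125·0.454 + 2·0.5·0.445 + 3·0.25·0.0408 = 0.5891.
0.5891 > 0.16: the indirect benefit exceeds the cost.

Yes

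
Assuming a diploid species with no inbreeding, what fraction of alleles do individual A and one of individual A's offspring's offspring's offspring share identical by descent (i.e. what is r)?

Each parent–offspring link contributes a factor of 1/2, and independent paths through distinct common ancestors add.
Three parent–offspring links: r = (1/2)^3 = 1/8.

0.125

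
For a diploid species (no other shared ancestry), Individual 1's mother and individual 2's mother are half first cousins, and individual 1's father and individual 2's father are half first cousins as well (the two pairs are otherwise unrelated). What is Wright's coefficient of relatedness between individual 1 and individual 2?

Wright's path rule: contributions from independent ancestry routes add.
Individual 1 and individual 2 are related in two ways: half second cousins through their mothers (r = 1/64) and half second cousins through their fathers (r = 1/64).
r = 1/64 + 1/64 = 0.03125.

0.03125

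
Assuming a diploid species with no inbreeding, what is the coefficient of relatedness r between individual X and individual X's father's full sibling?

0.25

Each parent–offspring link contributes a factor of 1/2, and independent paths through distinct common ancestors add.
Full aunt/uncle↔niece/nephew: two paths of length 3 through the shared grandparent pair: r = 2·(1/2)^3 = 1/4.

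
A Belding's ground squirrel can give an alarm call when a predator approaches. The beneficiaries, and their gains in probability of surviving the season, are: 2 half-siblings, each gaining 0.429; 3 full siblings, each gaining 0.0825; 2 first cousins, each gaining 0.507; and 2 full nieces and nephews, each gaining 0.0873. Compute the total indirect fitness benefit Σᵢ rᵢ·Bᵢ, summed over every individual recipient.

0.50865

r to a half-sibling = 0.25 (half-sibs share one parent — one path of length 2: r = (1/2)^2 = 1/4).
r to a full sibling = 1/2 (full sibs share both parents — two paths of length 2: r = 2·(1/2)^2 = 1/2).
r to a first cousin = 0.125 (first cousins share one grandparent pair — two paths of length 4: r = 2·(1/2)^4 = 1/8).
r to a full niece or nephew = 1/4 (full aunt/uncle↔niece/nephew: two paths of length 3 through the shared grandparent pair: r = 2·(1/2)^3 = 1/4).
Summing one r·B term per recipient: 2·0.25·0.429 + 3·0.5·0.0825 + 2·0.125·0.507 + 2·0.25·0.0873 = 0.50865.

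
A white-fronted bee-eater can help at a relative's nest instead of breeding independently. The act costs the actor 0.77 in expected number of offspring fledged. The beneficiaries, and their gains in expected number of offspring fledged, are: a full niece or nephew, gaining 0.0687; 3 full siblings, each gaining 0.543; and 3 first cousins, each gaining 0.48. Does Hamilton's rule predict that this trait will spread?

Hamilton's rule: the trait is favored when the sum of r·B over every recipient exceeds the actor's cost C.
r to a full niece or nephew = 0.25 (full aunt/uncle↔niece/nephew: two paths of length 3 through the shared grandparent pair: r = 2·(1/2)^3 = 1/4).
r to a full sibling = 1/2 (full sibs share both parents — two paths of length 2: r = 2·(1/2)^2 = 1/2).
r to a first cousin = 1/8 (first cousins share one grandparent pair — two paths of length 4: r = 2·(1/2)^4 = 1/8).
Summing one r·B term per recipient: 1·0.25·0.0687 + 3·0.5·0.543 + 3·0.125·0.48 = 1.011675.
1.011675 > 0.77: the indirect benefit exceeds the cost.

Yes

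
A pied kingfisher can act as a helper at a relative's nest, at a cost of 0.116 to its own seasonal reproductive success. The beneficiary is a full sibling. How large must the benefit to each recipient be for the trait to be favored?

r to a full sibling = 1/2 (full sibs share both parents — two paths of length 2: r = 2·(1/2)^2 = 1/2).
Hamilton's rule with n recipients of equal r: n·r·B > C, so B > C/(n·r) = 0.116/(1·0.5) = 0.232.

0.232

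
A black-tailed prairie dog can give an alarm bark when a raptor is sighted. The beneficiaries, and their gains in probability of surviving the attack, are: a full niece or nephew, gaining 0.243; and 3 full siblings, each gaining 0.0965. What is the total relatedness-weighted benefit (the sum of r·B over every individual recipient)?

0.2055

r to a full niece or nephew = 1/4 (full aunt/uncle↔niece/nephew: two paths of length 3 through the shared grandparent pair: r = 2·(1/2)^3 = 1/4).
r to a full sibling = 0.5 (full sibs share both parents — two paths of length 2: r = 2·(1/2)^2 = 1/2).
Summing one r·B term per recipient: 1·0.25·0.243 + 3·0.5·0.0965 = 0.2055.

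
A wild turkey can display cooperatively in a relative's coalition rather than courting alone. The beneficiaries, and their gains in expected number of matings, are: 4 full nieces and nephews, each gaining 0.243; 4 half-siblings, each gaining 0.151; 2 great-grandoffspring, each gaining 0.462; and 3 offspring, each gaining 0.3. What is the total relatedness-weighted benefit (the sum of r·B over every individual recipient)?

r to a full niece or nephew = 1/4 (full aunt/uncle↔niece/nephew: two paths of length 3 through the shared grandparent pair: r = 2·(1/2)^3 = 1/4).
r to a half-sibling = 0.25 (half-sibs share one parent — one path of length 2: r = (1/2)^2 = 1/4).
r to a great-grandoffspring = 0.125 (three parent–offspring links: r = (1/2)^3 = 1/8).
r to an offspring = 0.5 (one parent–offspring link: r = (1/2)^1 = 1/2).
Summing one r·B term per recipient: 4·0.25·0.243 + 4·0.25·0.151 + 2·0.125·0.462 + 3·0.5·0.3 = 0.9595.

0.9595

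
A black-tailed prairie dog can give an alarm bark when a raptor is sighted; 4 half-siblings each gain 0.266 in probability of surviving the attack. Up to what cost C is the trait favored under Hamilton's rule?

0.266

r to a half-sibling = 0.25 (half-sibs share one parent — one path of length 2: r = (1/2)^2 = 1/4).
Hamilton's rule: n·r·B > C, so the trait is favored while C < n·r·B = 4·0.25·0.266 = 0.266.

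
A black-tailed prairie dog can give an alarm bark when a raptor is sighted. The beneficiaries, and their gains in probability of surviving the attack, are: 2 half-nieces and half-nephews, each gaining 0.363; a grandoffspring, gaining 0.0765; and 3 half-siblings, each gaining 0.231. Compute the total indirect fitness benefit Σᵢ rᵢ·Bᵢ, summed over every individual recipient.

0.283125

r to a half-niece or half-nephew = 1/8 (half-aunt/uncle↔niece/nephew: one path of length 3: r = (1/2)^3 = 1/8).
r to a grandoffspring = 0.25 (two parent–offspring links: r = (1/2)^2 = 1/4).
r to a half-sibling = 0.25 (half-sibs share one parent — one path of length 2: r = (1/2)^2 = 1/4).
Summing one r·B term per recipient: 2·0.125·0.363 + 1·0.25·0.0765 + 3·0.25·0.231 = 0.283125.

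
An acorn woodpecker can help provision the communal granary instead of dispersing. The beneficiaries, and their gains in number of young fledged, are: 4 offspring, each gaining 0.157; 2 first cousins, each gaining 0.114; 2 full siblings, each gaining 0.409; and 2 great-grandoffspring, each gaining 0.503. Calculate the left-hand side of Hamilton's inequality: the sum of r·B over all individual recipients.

r to an offspring = 1/2 (one parent–offspring link: r = (1/2)^1 = 1/2).
r to a first cousin = 0.125 (first cousins share one grandparent pair — two paths of length 4: r = 2·(1/2)^4 = 1/8).
r to a full sibling = 0.5 (full sibs share both parents — two paths of length 2: r = 2·(1/2)^2 = 1/2).
r to a great-grandoffspring = 0.125 (three parent–offspring links: r = (1/2)^3 = 1/8).
Summing one r·B term per recipient: 4·0.5·0.157 + 2·0.125·0.114 + 2·0.5·0.409 + 2·0.125·0.503 = 0.87725.

0.87725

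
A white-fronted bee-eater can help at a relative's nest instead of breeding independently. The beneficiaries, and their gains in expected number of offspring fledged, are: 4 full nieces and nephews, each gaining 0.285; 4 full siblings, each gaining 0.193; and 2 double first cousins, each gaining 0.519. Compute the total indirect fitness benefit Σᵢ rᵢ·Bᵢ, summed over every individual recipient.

0.9305

r to a full niece or nephew = 1/4 (full aunt/uncle↔niece/nephew: two paths of length 3 through the shared grandparent pair: r = 2·(1/2)^3 = 1/4).
r to a full sibling = 0.5 (full sibs share both parents — two paths of length 2: r = 2·(1/2)^2 = 1/2).
r to a double first cousin = 1/4 (double first cousins share both grandparent pairs — four paths of length 4: r = 4·(1/2)^4 = 1/4).
Summing one r·B term per recipient: 4·0.25·0.285 + 4·0.5·0.193 + 2·0.25·0.519 = 0.9305.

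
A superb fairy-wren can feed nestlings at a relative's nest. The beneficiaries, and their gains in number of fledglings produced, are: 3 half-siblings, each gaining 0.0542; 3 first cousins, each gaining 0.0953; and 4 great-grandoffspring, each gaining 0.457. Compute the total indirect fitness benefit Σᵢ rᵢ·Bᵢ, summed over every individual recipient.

r to a half-sibling = 0.25 (half-sibs share one parent — one path of length 2: r = (1/2)^2 = 1/4).
r to a first cousin = 1/8 (first cousins share one grandparent pair — two paths of length 4: r = 2·(1/2)^4 = 1/8).
r to a great-grandoffspring = 1/8 (three parent–offspring links: r = (1/2)^3 = 1/8).
Summing one r·B term per recipient: 3·0.25·0.0542 + 3·0.125·0.0953 + 4·0.125·0.457 = 0.3048875.

0.3048875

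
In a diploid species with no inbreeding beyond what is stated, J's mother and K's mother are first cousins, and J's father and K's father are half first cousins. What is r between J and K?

Relatedness sums over independent paths through distinct common ancestors.
J and K are related in two ways: second cousins through their mothers (r = 1/32) and half second cousins through their fathers (r = 1/64).
r = 1/32 + 1/64 = 3/64 = 0.046875.

0.046875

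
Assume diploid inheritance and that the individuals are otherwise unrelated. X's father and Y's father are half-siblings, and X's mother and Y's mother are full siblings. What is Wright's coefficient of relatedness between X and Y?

0.1875

Wright's path rule: contributions from independent ancestry routes add.
X and Y are related in two ways: half first cousins through their fathers (r = 1/16) and first cousins through their mothers (r = 1/8).
r = 1/16 + 1/8 = 3/16 = 0.1875.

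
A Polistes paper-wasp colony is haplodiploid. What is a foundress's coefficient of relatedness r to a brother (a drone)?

Her haploid brother carries none of their father's genes and a random half of their mother's genome; that half matches the maternal half of her own genome with probability 1/2: r = 1/2 · 1/2 = 1/4.

0.25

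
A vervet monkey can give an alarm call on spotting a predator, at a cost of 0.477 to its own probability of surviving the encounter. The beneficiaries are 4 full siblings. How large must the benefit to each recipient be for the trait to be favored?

0.2385

r to a full sibling = 0.5 (full sibs share both parents — two paths of length 2: r = 2·(1/2)^2 = 1/2).
Hamilton's rule with n recipients of equal r: n·r·B > C, so B > C/(n·r) = 0.477/(4·0.5) = 0.2385.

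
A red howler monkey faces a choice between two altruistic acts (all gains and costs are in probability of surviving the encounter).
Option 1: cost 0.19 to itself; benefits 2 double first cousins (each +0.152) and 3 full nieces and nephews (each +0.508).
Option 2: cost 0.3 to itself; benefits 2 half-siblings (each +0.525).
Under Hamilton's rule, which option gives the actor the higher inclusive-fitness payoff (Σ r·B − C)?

Option 1: r to a double first cousin = 0.25.
Option 1: r to a full niece or nephew = 0.25.
Option 1: Σ r·B − C = (2·0.25·0.152 + 3·0.25·0.508) − 0.19 = 0.267.
Option 2: r to a half-sibling = 0.25.
Option 2: Σ r·B − C = (2·0.25·0.525) − 0.3 = -0.0375.
Option 1 has the higher net inclusive-fitness payoff.

Option 1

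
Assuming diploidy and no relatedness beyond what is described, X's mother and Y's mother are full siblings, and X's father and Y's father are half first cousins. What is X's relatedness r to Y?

0.140625

With two independent routes of shared ancestry, r is the sum of the two contributions.
X and Y are related in two ways: first cousins through their mothers (r = 1/8) and half second cousins through their fathers (r = 1/64).
r = 1/8 + 1/64 = 9/64 = 0.140625.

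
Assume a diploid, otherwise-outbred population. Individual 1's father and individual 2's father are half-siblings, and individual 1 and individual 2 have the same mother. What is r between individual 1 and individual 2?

Independent pedigree routes through distinct common ancestors add.
Individual 1 and individual 2 are related in two ways: half first cousins through their fathers (r = 1/16) and half-sibs through their shared mother (r = 1/4).
r = 1/16 + 1/4 = 0.3125.

0.3125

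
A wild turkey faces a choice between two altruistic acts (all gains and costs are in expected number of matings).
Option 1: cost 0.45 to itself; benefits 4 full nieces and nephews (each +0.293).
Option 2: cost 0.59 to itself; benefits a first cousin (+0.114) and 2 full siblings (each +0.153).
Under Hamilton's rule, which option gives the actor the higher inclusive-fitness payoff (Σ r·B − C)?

Option 1: r to a full niece or nephew = 0.25.
Option 1: Σ r·B − C = (4·0.25·0.293) − 0.45 = -0.157.
Option 2: r to a first cousin = 0.125.
Option 2: r to a full sibling = 0.5.
Option 2: Σ r·B − C = (1·0.125·0.114 + 2·0.5·0.153) − 0.59 = -0.42275.
Option 1 has the higher net inclusive-fitness payoff.

Option 1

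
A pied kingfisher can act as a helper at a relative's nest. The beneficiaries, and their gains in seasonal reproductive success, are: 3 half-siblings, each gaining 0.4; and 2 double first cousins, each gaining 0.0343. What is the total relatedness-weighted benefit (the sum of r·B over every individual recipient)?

0.31715

r to a half-sibling = 1/4 (half-sibs share one parent — one path of length 2: r = (1/2)^2 = 1/4).
r to a double first cousin = 0.25 (double first cousins share both grandparent pairs — four paths of length 4: r = 4·(1/2)^4 = 1/4).
Summing one r·B term per recipient: 3·0.25·0.4 + 2·0.25·0.0343 = 0.31715.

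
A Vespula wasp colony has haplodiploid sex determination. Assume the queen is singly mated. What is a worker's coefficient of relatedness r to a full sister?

Haplodiploid full sisters inherit their father's entire haploid genome identically (contributing 1/2) and on average half of their mother's contribution (1/2 · 1/2 = 1/4); r = 1/2 + 1/4 = 3/4.

0.75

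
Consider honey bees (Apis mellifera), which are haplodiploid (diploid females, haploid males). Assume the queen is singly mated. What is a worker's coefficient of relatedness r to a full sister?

Haplodiploid full sisters inherit their father's entire haploid genome identically (contributing 1/2) and on average half of their mother's contribution (1/2 · 1/2 = 1/4); r = 1/2 + 1/4 = 3/4.

0.75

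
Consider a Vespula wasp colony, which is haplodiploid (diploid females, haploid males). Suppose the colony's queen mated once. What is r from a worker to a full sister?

0.75

Haplodiploid full sisters inherit their father's entire haploid genome identically (contributing 1/2) and on average half of their mother's contribution (1/2 · 1/2 = 1/4); r = 1/2 + 1/4 = 3/4.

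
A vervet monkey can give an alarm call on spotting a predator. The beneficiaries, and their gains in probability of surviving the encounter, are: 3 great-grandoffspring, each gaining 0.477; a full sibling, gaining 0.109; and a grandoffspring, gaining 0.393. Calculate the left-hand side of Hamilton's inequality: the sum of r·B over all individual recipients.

0.331625

r to a great-grandoffspring = 1/8 (three parent–offspring links: r = (1/2)^3 = 1/8).
r to a full sibling = 0.5 (full sibs share both parents — two paths of length 2: r = 2·(1/2)^2 = 1/2).
r to a grandoffspring = 0.25 (two parent–offspring links: r = (1/2)^2 = 1/4).
Summing one r·B term per recipient: 3·0.125·0.477 + 1·0.5·0.109 + 1·0.25·0.393 = 0.331625.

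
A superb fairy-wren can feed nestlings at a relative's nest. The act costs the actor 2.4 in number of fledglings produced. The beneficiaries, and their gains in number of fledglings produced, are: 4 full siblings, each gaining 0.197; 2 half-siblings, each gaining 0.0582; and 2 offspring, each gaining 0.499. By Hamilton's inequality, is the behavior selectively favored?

No

Hamilton's rule: the trait is favored when the sum of r·B over every recipient exceeds the actor's cost C.
r to a full sibling = 0.5 (full sibs share both parents — two paths of length 2: r = 2·(1/2)^2 = 1/2).
r to a half-sibling = 0.25 (half-sibs share one parent — one path of length 2: r = (1/2)^2 = 1/4).
r to an offspring = 0.5 (one parent–offspring link: r = (1/2)^1 = 1/2).
Summing one r·B term per recipient: 4·0.5·0.197 + 2·0.25·0.0582 + 2·0.5·0.499 = 0.9221.
0.9221 < 2.4: the indirect benefit is less than the cost.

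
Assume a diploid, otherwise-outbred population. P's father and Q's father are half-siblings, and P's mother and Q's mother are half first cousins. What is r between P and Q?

Wright's path rule: contributions from independent ancestry routes add.
P and Q are related in two ways: half first cousins through their fathers (r = 1/16) and half second cousins through their mothers (r = 1/64).
r = 1/16 + 1/64 = 5/64 = 0.078125.

0.078125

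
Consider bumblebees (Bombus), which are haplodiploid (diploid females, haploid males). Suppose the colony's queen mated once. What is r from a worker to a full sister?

Haplodiploid full sisters inherit their father's entire haploid genome identically (contributing 1/2) and on average half of their mother's contribution (1/2 · 1/2 = 1/4); r = 1/2 + 1/4 = 3/4.

0.75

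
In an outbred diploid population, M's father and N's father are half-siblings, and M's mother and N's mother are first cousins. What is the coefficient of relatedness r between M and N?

0.09375

Relatedness sums over independent paths through distinct common ancestors.
M and N are related in two ways: half first cousins through their fathers (r = 1/16) and second cousins through their mothers (r = 1/32).
r = 1/16 + 1/32 = 3/32 = 0.09375.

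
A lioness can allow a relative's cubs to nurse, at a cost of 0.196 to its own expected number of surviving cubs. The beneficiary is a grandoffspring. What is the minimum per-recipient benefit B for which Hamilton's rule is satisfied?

r to a grandoffspring = 1/4 (two parent–offspring links: r = (1/2)^2 = 1/4).
Hamilton's rule with n recipients of equal r: n·r·B > C, so B > C/(n·r) = 0.196/(1·0.25) = 0.784.

0.784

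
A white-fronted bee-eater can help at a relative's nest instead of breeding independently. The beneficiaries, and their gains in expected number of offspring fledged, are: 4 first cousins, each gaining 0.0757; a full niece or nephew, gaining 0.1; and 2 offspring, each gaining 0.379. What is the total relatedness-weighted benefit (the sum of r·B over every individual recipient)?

0.44185

r to a first cousin = 0.125 (first cousins share one grandparent pair — two paths of length 4: r = 2·(1/2)^4 = 1/8).
r to a full niece or nephew = 1/4 (full aunt/uncle↔niece/nephew: two paths of length 3 through the shared grandparent pair: r = 2·(1/2)^3 = 1/4).
r to an offspring = 0.5 (one parent–offspring link: r = (1/2)^1 = 1/2).
Summing one r·B term per recipient: 4·0.125·0.0757 + 1·0.25·0.1 + 2·0.5·0.379 = 0.44185.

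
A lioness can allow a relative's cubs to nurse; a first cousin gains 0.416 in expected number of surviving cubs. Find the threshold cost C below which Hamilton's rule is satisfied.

r to a first cousin = 0.125 (first cousins share one grandparent pair — two paths of length 4: r = 2·(1/2)^4 = 1/8).
Hamilton's rule: n·r·B > C, so the trait is favored while C < n·r·B = 1·0.125·0.416 = 0.052.

0.052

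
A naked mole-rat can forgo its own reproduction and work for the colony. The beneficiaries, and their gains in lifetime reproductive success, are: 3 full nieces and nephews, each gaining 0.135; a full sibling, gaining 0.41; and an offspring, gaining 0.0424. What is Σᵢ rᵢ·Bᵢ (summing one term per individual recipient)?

0.32745

r to a full niece or nephew = 1/4 (full aunt/uncle↔niece/nephew: two paths of length 3 through the shared grandparent pair: r = 2·(1/2)^3 = 1/4).
r to a full sibling = 0.5 (full sibs share both parents — two paths of length 2: r = 2·(1/2)^2 = 1/2).
r to an offspring = 0.5 (one parent–offspring link: r = (1/2)^1 = 1/2).
Summing one r·B term per recipient: 3·0.25·0.135 + 1·0.5·0.41 + 1·0.5·0.0424 = 0.32745.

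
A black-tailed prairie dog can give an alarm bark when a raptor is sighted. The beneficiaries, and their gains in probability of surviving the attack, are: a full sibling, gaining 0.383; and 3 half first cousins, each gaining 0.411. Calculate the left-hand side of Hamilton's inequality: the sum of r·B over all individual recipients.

0.2685625

r to a full sibling = 1/2 (full sibs share both parents — two paths of length 2: r = 2·(1/2)^2 = 1/2).
r to a half first cousin = 1/16 (half first cousins share one grandparent — one path of length 4: r = (1/2)^4 = 1/16).
Summing one r·B term per recipient: 1·0.5·0.383 + 3·0.0625·0.411 = 0.2685625.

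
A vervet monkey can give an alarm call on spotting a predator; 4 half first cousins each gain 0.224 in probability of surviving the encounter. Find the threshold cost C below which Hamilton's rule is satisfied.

0.056

r to a half first cousin = 0.0625 (half first cousins share one grandparent — one path of length 4: r = (1/2)^4 = 1/16).
Hamilton's rule: n·r·B > C, so the trait is favored while C < n·r·B = 4·0.0625·0.224 = 0.056.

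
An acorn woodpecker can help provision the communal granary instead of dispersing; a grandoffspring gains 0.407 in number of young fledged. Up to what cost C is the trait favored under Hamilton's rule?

r to a grandoffspring = 0.25 (two parent–offspring links: r = (1/2)^2 = 1/4).
Hamilton's rule: n·r·B > C, so the trait is favored while C < n·r·B = 1·0.25·0.407 = 0.10175.

0.10175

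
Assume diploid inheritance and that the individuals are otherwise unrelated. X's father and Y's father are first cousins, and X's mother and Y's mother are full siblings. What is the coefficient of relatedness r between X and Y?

With two independent routes of shared ancestry, r is the sum of the two contributions.
X and Y are related in two ways: second cousins through their fathers (r = 1/32) and first cousins through their mothers (r = 1/8).
r = 1/32 + 1/8 = 5/32 = 0.15625.

0.15625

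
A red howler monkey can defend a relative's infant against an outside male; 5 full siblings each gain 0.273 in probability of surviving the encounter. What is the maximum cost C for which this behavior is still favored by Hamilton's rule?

0.6825

r to a full sibling = 1/2 (full sibs share both parents — two paths of length 2: r = 2·(1/2)^2 = 1/2).
Hamilton's rule: n·r·B > C, so the trait is favored while C < n·r·B = 5·0.5·0.273 = 0.6825.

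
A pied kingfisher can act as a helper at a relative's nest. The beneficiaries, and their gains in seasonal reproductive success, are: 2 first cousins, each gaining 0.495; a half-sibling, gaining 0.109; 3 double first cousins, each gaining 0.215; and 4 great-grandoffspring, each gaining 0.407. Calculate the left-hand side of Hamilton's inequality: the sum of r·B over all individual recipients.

0.51575

r to a first cousin = 1/8 (first cousins share one grandparent pair — two paths of length 4: r = 2·(1/2)^4 = 1/8).
r to a half-sibling = 0.25 (half-sibs share one parent — one path of length 2: r = (1/2)^2 = 1/4).
r to a double first cousin = 1/4 (double first cousins share both grandparent pairs — four paths of length 4: r = 4·(1/2)^4 = 1/4).
r to a great-grandoffspring = 0.125 (three parent–offspring links: r = (1/2)^3 = 1/8).
Summing one r·B term per recipient: 2·0.125·0.495 + 1·0.25·0.109 + 3·0.25·0.215 + 4·0.125·0.407 = 0.51575.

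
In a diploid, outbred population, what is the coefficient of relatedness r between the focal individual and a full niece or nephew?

0.25

Full aunt/uncle↔niece/nephew: two paths of length 3 through the shared grandparent pair: r = 2·(1/2)^3 = 1/4.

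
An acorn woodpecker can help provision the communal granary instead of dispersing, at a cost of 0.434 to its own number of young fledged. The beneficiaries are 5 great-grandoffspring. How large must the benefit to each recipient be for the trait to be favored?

r to a great-grandoffspring = 1/8 (three parent–offspring links: r = (1/2)^3 = 1/8).
Hamilton's rule with n recipients of equal r: n·r·B > C, so B > C/(n·r) = 0.434/(5·0.125) = 0.6944.

0.6944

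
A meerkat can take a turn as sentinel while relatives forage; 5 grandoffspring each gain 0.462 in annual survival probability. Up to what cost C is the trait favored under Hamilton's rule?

0.5775

r to a grandoffspring = 1/4 (two parent–offspring links: r = (1/2)^2 = 1/4).
Hamilton's rule: n·r·B > C, so the trait is favored while C < n·r·B = 5·0.25·0.462 = 0.5775.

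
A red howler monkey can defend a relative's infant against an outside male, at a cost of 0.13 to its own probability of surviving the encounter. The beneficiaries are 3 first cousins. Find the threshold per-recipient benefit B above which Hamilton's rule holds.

r to a first cousin = 1/8 (first cousins share one grandparent pair — two paths of length 4: r = 2·(1/2)^4 = 1/8).
Hamilton's rule with n recipients of equal r: n·r·B > C, so B > C/(n·r) = 0.13/(3·0.125) = 0.3467.

0.3467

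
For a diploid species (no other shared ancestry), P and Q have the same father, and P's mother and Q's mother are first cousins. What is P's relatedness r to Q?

Relatedness sums over independent paths through distinct common ancestors.
P and Q are related in two ways: half-sibs through their shared father (r = 1/4) and second cousins through their mothers (r = 1/32).
r = 1/4 + 1/32 = 0.28125.

0.28125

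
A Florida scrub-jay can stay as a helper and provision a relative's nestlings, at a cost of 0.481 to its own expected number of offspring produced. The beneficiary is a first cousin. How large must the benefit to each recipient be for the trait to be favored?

3.848

r to a first cousin = 1/8 (first cousins share one grandparent pair — two paths of length 4: r = 2·(1/2)^4 = 1/8).
Hamilton's rule with n recipients of equal r: n·r·B > C, so B > C/(n·r) = 0.481/(1·0.125) = 3.848.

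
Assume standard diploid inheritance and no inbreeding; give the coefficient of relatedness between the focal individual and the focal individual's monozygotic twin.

Each parent–offspring link contributes a factor of 1/2, and independent paths through distinct common ancestors add.
Monozygotic twins share every allele identical by descent: r = 1.

1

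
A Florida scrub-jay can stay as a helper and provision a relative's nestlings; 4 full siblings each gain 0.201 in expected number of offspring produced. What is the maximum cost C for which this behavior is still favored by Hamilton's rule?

0.402

r to a full sibling = 1/2 (full sibs share both parents — two paths of length 2: r = 2·(1/2)^2 = 1/2).
Hamilton's rule: n·r·B > C, so the trait is favored while C < n·r·B = 4·0.5·0.201 = 0.402.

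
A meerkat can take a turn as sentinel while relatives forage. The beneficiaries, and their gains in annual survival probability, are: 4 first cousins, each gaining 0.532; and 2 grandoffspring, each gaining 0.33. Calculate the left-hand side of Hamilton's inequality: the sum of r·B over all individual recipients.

0.431

r to a first cousin = 1/8 (first cousins share one grandparent pair — two paths of length 4: r = 2·(1/2)^4 = 1/8).
r to a grandoffspring = 0.25 (two parent–offspring links: r = (1/2)^2 = 1/4).
Summing one r·B term per recipient: 4·0.125·0.532 + 2·0.25·0.33 = 0.431.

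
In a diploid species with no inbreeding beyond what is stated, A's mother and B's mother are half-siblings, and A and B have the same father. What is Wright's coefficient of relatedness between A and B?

0.3125

Independent pedigree routes through distinct common ancestors add.
A and B are related in two ways: half first cousins through their mothers (r = 1/16) and half-sibs through their shared father (r = 1/4).
r = 1/16 + 1/4 = 5/16 = 0.3125.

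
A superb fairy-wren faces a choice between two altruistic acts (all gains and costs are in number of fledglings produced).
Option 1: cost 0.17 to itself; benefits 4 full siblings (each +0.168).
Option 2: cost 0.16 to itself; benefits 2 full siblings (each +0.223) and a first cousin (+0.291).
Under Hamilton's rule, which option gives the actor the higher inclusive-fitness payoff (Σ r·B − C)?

Option 1

Option 1: r to a full sibling = 0.5.
Option 1: Σ r·B − C = (4·0.5·0.168) − 0.17 = 0.166.
Option 2: r to a full sibling = 0.5.
Option 2: r to a first cousin = 0.125.
Option 2: Σ r·B − C = (2·0.5·0.223 + 1·0.125·0.291) − 0.16 = 0.099375.
Option 1 has the higher net inclusive-fitness payoff.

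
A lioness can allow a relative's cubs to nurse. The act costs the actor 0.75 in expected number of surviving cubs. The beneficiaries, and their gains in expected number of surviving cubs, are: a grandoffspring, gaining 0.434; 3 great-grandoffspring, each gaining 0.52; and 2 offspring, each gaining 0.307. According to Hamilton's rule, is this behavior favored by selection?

No

Hamilton's rule: the trait is favored when the sum of r·B over every recipient exceeds the actor's cost C.
r to a grandoffspring = 1/4 (two parent–offspring links: r = (1/2)^2 = 1/4).
r to a great-grandoffspring = 0.125 (three parent–offspring links: r = (1/2)^3 = 1/8).
r to an offspring = 1/2 (one parent–offspring link: r = (1/2)^1 = 1/2).
Summing one r·B term per recipient: 1·0.25·0.434 + 3·0.125·0.52 + 2·0.5·0.307 = 0.6105.
0.6105 < 0.75: the indirect benefit is less than the cost.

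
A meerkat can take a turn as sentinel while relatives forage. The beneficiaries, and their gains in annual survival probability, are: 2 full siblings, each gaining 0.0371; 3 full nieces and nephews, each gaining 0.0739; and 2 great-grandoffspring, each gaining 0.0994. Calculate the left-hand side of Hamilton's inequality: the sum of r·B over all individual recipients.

r to a full sibling = 0.5 (full sibs share both parents — two paths of length 2: r = 2·(1/2)^2 = 1/2).
r to a full niece or nephew = 1/4 (full aunt/uncle↔niece/nephew: two paths of length 3 through the shared grandparent pair: r = 2·(1/2)^3 = 1/4).
r to a great-grandoffspring = 1/8 (three parent–offspring links: r = (1/2)^3 = 1/8).
Summing one r·B term per recipient: 2·0.5·0.0371 + 3·0.25·0.0739 + 2·0.125·0.0994 = 0.117375.

0.117375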